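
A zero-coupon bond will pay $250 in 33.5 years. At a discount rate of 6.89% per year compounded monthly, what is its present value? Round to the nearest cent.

$25.03

Periodic rate = 6.89%/12 = 0.00574167; 402 periods.
P = 250/(1 + 0.0689/12)^402 ≈ 250/9.98964385 ≈ 25.0259.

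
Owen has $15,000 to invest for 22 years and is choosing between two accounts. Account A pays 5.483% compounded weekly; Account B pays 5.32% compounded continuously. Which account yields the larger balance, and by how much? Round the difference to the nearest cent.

Account A, by $1,733.43

A: (1 + 0.05483/52)^1144 ≈ 3.3388435099, so 15,000 × 3.3388435099 ≈ 50,082.6526.
B: e^(0.0532·22) = e^1.1704 ≈ 3.2232816934, so 15,000 × 3.2232816934 ≈ 48,349.2254.
Difference ≈ 1,733.4272 in favor of A.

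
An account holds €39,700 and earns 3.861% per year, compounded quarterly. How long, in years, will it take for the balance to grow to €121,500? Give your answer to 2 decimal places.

29.11 years

(1 + 0.0096525)^(4t) = 121,500/39,700 = 3.0605.
4t·ln(1 + 0.0096525) = ln(3.0605); 4t = 1.1186/0.00960621 ≈ 116.4416.
t ≈ 29.1104 years.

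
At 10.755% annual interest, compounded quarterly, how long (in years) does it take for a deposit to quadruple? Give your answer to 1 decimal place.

(1 + 0.0268875)^(4t) = 4.
4t = ln 4 / ln(1 + 0.0268875) ≈ 1.3863/0.0265324 ≈ 52.2491.
t ≈ 13.0623.

13.1 years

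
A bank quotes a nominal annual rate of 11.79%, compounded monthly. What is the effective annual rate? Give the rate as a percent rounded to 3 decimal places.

12.448%

EAR = (1 + 11.79%/12)^12 − 1 = (1 + 0.009825)^12 − 1.
(1 + 0.009825)^12 ≈ 1.124484, so EAR ≈ 12.44844%.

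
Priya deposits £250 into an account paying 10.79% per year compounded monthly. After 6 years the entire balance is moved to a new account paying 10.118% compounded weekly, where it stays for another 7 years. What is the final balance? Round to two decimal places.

£966.36

Phase 1: 250·(1 + 0.1079/12)^72 ≈ 476.2618.
Phase 2: 476.2618·(1 + 0.10118/52)^364 ≈ 966.3629.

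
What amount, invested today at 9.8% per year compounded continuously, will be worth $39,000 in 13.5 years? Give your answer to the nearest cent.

$10,387.07

P = A·e^(−rt) = 39,000·e^(−1.323).
e^(−1.323) ≈ 0.26633509697, so P ≈ 10,387.0688.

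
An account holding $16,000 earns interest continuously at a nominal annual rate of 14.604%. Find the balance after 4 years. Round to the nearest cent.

$28,695.74

A = P·e^(rt) = 16,000·e^(0.14604·4) = 16,000·e^0.58416.
e^0.58416 ≈ 1.7934838263, so A ≈ 28,695.7412.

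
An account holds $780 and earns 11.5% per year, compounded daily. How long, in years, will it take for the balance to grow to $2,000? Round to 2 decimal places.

We need (1 + 0.000315068)^(365t) = 2.5641, so 365t = ln 2.5641 / ln 1.000315 ≈ 2989.0544.
t ≈ 2989.0544/365 = 8.1892 years.

8.19 years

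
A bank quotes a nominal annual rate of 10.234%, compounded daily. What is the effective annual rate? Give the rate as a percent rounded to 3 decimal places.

10.774%

EAR = (1 + 10.234%/365)^365 − 1 = (1 + 0.000280384)^365 − 1.
(1 + 0.000280384)^365 ≈ 1.107744, so EAR ≈ 10.77442%.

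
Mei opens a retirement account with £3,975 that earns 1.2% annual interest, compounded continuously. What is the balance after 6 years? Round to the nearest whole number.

A = P·e^(rt) = 3,975·e^(0.012·6) = 3,975·e^0.072.
e^0.072 ≈ 1.074655344, so A ≈ 4,271.7550.

£4,272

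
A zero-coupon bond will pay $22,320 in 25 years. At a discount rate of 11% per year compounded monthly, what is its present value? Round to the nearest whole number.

$1,445

Growth factor = (1 + 0.11/12)^300 ≈ 15.447888589.
P = 22,320/15.447888589 ≈ 1,444.8576.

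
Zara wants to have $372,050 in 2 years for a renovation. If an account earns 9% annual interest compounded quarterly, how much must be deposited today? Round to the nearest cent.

Periodic rate = 9%/4 = 0.0225; 8 periods.
P = 372,050/(1 + 0.0225)^8 ≈ 372,050/1.19483114181 ≈ 311,382.9118.

$311,382.91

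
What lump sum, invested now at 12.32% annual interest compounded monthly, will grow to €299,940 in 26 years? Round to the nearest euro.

Growth factor = (1 + 0.1232/12)^312 ≈ 24.2124894008.
P = 299,940/24.2124894008 ≈ 12,387.8216.

€12,388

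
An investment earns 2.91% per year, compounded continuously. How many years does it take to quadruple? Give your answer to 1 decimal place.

e^(0.0291t) = 4, so 0.0291t = ln 4 ≈ 1.3863.
t ≈ 1.3863/0.0291 ≈ 47.6390.

47.6 years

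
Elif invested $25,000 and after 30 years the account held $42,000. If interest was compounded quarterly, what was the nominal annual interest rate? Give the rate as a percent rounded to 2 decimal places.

1.73%

(1 + r/4)^120 = 42,000/25,000 = 1.68.
1 + r/4 = 1.68^(1/120) ≈ 1.004333, so r/4 ≈ 0.00433264.
r ≈ 4·0.00433264 = 1.73306%.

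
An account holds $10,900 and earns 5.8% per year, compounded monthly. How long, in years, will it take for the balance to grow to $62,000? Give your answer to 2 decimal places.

30.04 years

(1 + 0.00483333)^(12t) = 62,000/10,900 = 5.6881.
12t·ln(1 + 0.00483333) = ln(5.6881); 12t = 1.7384/0.00482169 ≈ 360.5316.
t ≈ 30.0443 years.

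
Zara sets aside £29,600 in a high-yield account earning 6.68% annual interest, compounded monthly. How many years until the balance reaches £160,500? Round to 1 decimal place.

(1 + 0.00556667)^(12t) = 160,500/29,600 = 5.4223.
12t·ln(1 + 0.00556667) = ln(5.4223); 12t = 1.6905/0.00555123 ≈ 304.5306.
t ≈ 25.3776 years.

25.4 years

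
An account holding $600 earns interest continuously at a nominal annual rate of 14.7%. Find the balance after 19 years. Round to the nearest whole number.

A = P·e^(rt) = 600·e^(0.147·19) = 600·e^2.793.
e^2.793 ≈ 16.3299362, so A ≈ 9,797.9617.

$9,798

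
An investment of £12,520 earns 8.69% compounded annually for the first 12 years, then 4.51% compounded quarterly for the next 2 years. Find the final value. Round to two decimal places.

£37,224.90

Phase 1: 12,520·(1 + 0.0869)^12 ≈ 34,031.3670.
Phase 2: 34,031.3670·(1 + 0.011275)^8 ≈ 37,224.9019.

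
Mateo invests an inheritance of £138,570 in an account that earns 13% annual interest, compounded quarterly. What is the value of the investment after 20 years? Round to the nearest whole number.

Growth factor = (1 + 0.0325)^80 ≈ 12.91828394895.
A ≈ 138,570 × 12.91828394895 ≈ 1,790,086.6068.

£1,790,087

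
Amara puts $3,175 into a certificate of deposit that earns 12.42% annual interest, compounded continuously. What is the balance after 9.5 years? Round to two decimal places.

A = P·e^(rt) = 3,175·e^(0.1242·9.5) = 3,175·e^1.1799.
e^1.1799 ≈ 3.2540487817, so A ≈ 10,331.6049.

$10,331.60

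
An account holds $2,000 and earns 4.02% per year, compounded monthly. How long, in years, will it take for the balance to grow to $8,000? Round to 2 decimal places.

34.54 years

(1 + 0.00335)^(12t) = 8,000/2,000 = 4.
12t·ln(1 + 0.00335) = ln(4); 12t = 1.3863/0.0033444 ≈ 414.5120.
t ≈ 34.5427 years.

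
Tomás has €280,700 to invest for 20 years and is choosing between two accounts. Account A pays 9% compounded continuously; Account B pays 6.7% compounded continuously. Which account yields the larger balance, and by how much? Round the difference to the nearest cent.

Account A, by €626,130.53

A: e^(0.09·20) = e^1.8 ≈ 6.049647464413, so 280,700 × 6.049647464413 ≈ 1,698,136.0433.
B: e^(0.067·20) = e^1.34 ≈ 3.819043505366, so 280,700 × 3.819043505366 ≈ 1,072,005.5120.
Difference ≈ 626,130.5313 in favor of A.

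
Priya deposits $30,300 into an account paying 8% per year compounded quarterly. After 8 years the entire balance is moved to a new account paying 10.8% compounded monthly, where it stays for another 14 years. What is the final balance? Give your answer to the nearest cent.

After 8 years at 8%: 30,300 × 1.8845405921 ≈ 57,101.5799.
Then 14 years at 10.8%: 57,101.5799 × 4.50521921569 ≈ 257,255.1352.

$257,255.14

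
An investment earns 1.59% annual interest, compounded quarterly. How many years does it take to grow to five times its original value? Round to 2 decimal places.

101.42 years

(1 + 0.003975)^(4t) = 5.
4t = ln 5 / ln(1 + 0.003975) ≈ 1.6094/0.00396712 ≈ 405.6942.
t ≈ 101.4236.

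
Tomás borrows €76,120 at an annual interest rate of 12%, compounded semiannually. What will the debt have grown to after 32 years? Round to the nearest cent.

Periodic rate = 12%/2 = 0.06; periods = 2·32 = 64.
A = 76,120·(1 + 0.06)^64 ≈ 76,120·41.64619966594 ≈ 3,170,108.7186.

€3,170,108.72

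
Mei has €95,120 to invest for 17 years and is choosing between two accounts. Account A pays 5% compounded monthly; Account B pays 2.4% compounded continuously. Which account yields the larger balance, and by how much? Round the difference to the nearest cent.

Account A growth factor: (1 + 0.05/12)^204 ≈ 2.33551884608; balance ≈ 222,154.5526.
Account B growth factor: e^(0.024·17) = e^0.408 ≈ 1.50380716117; balance ≈ 143,042.1372.
Account A is larger by 79,112.4155.

Account A, by €79,112.42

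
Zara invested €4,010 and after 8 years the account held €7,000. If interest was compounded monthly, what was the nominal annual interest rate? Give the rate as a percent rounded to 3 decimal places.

6.984%

(1 + r/12)^96 = 7,000/4,010 = 1.74564.
1 + r/12 = 1.74564^(1/96) ≈ 1.00582, so r/12 ≈ 0.00582019.
r ≈ 12·0.00582019 = 6.98423%.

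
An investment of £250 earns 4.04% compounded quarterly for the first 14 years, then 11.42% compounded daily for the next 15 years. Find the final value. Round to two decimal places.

£2,433.18

Phase 1: 250·(1 + 0.0101)^56 ≈ 438.8790.
Phase 2: 438.8790·(1 + 0.1142/365)^5475 ≈ 2,433.1836.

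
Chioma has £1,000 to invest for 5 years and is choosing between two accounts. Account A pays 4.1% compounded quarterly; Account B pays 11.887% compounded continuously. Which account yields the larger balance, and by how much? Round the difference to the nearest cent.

Account B, by £585.61

A: (1 + 0.01025)^20 ≈ 1.22624481, so 1,000 × 1.22624481 ≈ 1,226.2448.
B: e^(0.11887·5) = e^0.59435 ≈ 1.811852858, so 1,000 × 1.811852858 ≈ 1,811.8529.
Difference ≈ 585.6080 in favor of B.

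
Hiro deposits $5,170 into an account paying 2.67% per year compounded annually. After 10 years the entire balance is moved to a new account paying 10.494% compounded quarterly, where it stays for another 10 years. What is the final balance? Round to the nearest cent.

After 10 years at 2.67%: 5,170 × 1.3014743708 ≈ 6,728.6225.
Then 10 years at 10.494%: 6,728.6225 × 2.8175581744 ≈ 18,958.2853.

$18,958.29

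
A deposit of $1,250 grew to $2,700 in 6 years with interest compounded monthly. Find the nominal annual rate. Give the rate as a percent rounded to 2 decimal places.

12.90%

The 72-period growth factor is 2,700/1,250 = 2.16.
r/12 = 2.16^(1/72) − 1 ≈ 0.0107534, so r ≈ 12·0.0107534 = 12.90402%.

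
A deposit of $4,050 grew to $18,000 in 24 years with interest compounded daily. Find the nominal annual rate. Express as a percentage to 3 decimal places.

(1 + r/365)^8760 = 18,000/4,050 = 4.44444.
1 + r/365 = 4.44444^(1/8760) ≈ 1.00017, so r/365 ≈ 0.000170295.
r ≈ 365·0.000170295 = 6.21576%.

6.216%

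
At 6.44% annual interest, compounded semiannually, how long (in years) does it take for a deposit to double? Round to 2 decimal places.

10.94 years

(1 + 0.0322)^(2t) = 2.
2t = ln 2 / ln(1 + 0.0322) ≈ 0.69315/0.0316924 ≈ 21.8711.
t ≈ 10.9355.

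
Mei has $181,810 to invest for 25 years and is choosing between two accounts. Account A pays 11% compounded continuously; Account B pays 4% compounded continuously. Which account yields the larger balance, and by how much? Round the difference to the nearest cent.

Account A, by $2,349,776.08

Account A growth factor: e^(0.11·25) = e^2.75 ≈ 15.64263188419; balance ≈ 2,843,986.9029.
Account B growth factor: e^(0.04·25) = e^1 ≈ 2.71828182846; balance ≈ 494,210.8192.
Account A is larger by 2,349,776.0836.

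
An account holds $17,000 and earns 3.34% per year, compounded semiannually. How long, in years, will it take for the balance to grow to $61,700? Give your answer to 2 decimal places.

We need (1 + 0.0167)^(2t) = 3.6294, so 2t = ln 3.6294 / ln 1.0167 ≈ 77.8326.
t ≈ 77.8326/2 = 38.9163 years.

38.92 years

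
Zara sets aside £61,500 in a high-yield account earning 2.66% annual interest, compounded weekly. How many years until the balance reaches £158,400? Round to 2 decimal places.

35.58 years

We need (1 + 0.000511538)^(52t) = 2.5756, so 52t = ln 2.5756 / ln 1.000512 ≈ 1849.9650.
t ≈ 1849.9650/52 = 35.5763 years.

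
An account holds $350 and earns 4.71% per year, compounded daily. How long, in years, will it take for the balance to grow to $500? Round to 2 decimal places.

(1 + 0.000129041)^(365t) = 500/350 = 1.4286.
365t·ln(1 + 0.000129041) = ln(1.4286); 365t = 0.35667/0.000129033 ≈ 2764.2198.
t ≈ 7.5732 years.

7.57 years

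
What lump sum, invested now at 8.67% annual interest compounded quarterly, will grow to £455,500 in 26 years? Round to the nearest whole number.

Periodic rate = 8.67%/4 = 0.021675; 104 periods.
P = 455,500/(1 + 0.021675)^104 ≈ 455,500/9.30095867835 ≈ 48,973.4463.

£48,973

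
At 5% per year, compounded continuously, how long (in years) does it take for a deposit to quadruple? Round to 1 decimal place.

27.7 years

e^(0.05t) = 4, so 0.05t = ln 4 ≈ 1.3863.
t ≈ 1.3863/0.05 ≈ 27.7259.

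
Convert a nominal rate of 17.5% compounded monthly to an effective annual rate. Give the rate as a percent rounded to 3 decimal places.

18.974%

EAR = (1 + 17.5%/12)^12 − 1 = (1 + 0.0145833)^12 − 1.
(1 + 0.0145833)^12 ≈ 1.189742, so EAR ≈ 18.97417%.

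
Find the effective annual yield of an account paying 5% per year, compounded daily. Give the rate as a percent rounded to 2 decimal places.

One year is 365 periods at 0.000136986 each: (1 + 0.000136986)^365 ≈ 1.051267.
EAR = 1.051267 − 1 ≈ 5.12675%.

5.13%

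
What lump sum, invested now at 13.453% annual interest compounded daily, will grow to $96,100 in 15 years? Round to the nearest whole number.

$12,779

Growth factor = (1 + 0.13453/365)^5475 ≈ 7.5200907676.
P = 96,100/7.5200907676 ≈ 12,779.1011.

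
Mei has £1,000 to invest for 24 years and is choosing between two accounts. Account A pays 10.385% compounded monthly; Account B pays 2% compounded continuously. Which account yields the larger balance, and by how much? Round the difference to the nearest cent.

A: (1 + 0.10385/12)^288 ≈ 11.961306705, so 1,000 × 11.961306705 ≈ 11,961.3067.
B: e^(0.02·24) = e^0.48 ≈ 1.616074402, so 1,000 × 1.616074402 ≈ 1,616.0744.
Difference ≈ 10,345.2323 in favor of A.

Account A, by £10,345.23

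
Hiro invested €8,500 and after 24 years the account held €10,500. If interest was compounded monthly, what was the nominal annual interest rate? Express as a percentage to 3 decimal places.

(1 + r/12)^288 = 10,500/8,500 = 1.23529.
1 + r/12 = 1.23529^(1/288) ≈ 1.000734, so r/12 ≈ 0.000733981.
r ≈ 12·0.000733981 = 0.88078%.

0.881%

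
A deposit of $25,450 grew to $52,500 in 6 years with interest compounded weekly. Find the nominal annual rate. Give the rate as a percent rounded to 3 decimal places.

12.082%

The 312-period growth factor is 52,500/25,450 = 2.06287.
r/52 = 2.06287^(1/312) − 1 ≈ 0.00232352, so r ≈ 52·0.00232352 = 12.08231%.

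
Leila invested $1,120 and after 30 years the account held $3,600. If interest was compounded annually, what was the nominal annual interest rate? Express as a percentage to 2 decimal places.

The 30-period growth factor is 3,600/1,120 = 3.21429.
r = 3.21429^(1/30) − 1 ≈ 0.0396875, i.e. 3.96875%.

3.97%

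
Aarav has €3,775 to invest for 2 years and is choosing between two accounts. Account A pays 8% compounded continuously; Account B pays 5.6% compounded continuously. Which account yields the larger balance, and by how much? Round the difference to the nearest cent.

Account A, by €207.62

A: e^(0.08·2) = e^0.16 ≈ 1.173510871, so 3,775 × 1.173510871 ≈ 4,430.0035.
B: e^(0.056·2) = e^0.112 ≈ 1.118512861, so 3,775 × 1.118512861 ≈ 4,222.3860.
Difference ≈ 207.6175 in favor of A.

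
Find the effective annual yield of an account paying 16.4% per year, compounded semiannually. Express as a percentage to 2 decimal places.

17.07%

One year is 2 periods at 0.082 each: (1 + 0.082)^2 ≈ 1.170724.
EAR = 1.170724 − 1 ≈ 17.07240%.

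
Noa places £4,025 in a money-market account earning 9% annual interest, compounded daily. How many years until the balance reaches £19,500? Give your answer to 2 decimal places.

17.53 years

(1 + 0.000246575)^(365t) = 19,500/4,025 = 4.8447.
365t·ln(1 + 0.000246575) = ln(4.8447); 365t = 1.5779/0.000246545 ≈ 6400.0077.
t ≈ 17.5343 years.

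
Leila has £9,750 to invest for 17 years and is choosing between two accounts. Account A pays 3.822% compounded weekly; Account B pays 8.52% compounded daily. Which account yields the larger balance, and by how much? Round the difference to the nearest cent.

Account A growth factor: (1 + 0.000735)^884 ≈ 1.9145858587; balance ≈ 18,667.2121.
Account B growth factor: (1 + 0.0852/365)^6205 ≈ 4.2555796477; balance ≈ 41,491.9016.
Account B is larger by 22,824.6894.

Account B, by £22,824.69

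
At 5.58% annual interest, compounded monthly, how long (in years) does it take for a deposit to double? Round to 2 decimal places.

12.45 years

(1 + 0.00465)^(12t) = 2.
12t = ln 2 / ln(1 + 0.00465) ≈ 0.69315/0.00463922 ≈ 149.4102.
t ≈ 12.4509.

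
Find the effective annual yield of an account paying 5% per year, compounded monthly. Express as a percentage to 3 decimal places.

5.116%

EAR = (1 + 5%/12)^12 − 1 = (1 + 0.00416667)^12 − 1.
(1 + 0.00416667)^12 ≈ 1.051162, so EAR ≈ 5.11619%.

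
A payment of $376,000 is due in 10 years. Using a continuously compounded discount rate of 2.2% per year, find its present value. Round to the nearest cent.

$301,747.07

P = A·e^(−rt) = 376,000·e^(−0.22).
e^(−0.22) ≈ 0.802518797962, so P ≈ 301,747.0680.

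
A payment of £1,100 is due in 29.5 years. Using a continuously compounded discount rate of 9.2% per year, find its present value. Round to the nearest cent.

£72.90

P = A·e^(−rt) = 1,100·e^(−2.714).
e^(−2.714) ≈ 0.06627119107, so P ≈ 72.8983.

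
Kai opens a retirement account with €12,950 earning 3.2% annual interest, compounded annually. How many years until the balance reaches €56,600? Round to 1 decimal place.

46.8 years

We need (1 + 0.032)^t = 4.3707, so t = ln 4.3707 / ln 1.032 ≈ 46.8246.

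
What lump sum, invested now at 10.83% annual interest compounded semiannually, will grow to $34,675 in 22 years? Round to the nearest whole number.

Periodic rate = 10.83%/2 = 0.05415; 44 periods.
P = 34,675/(1 + 0.05415)^44 ≈ 34,675/10.179024886 ≈ 3,406.5149.

$3,407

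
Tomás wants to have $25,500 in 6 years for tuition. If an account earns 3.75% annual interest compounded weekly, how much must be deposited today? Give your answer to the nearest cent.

Periodic rate = 3.75%/52 = 0.000721154; 312 periods.
P = 25,500/(1 + 0.0375/52)^312 ≈ 25,500/1.2522211684 ≈ 20,363.8148.

$20,363.81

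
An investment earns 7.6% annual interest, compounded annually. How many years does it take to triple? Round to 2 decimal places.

15.00 years

(1 + 0.076)^t = 3.
t = ln 3 / ln(1 + 0.076) ≈ 1.0986/0.0732505 ≈ 14.9980.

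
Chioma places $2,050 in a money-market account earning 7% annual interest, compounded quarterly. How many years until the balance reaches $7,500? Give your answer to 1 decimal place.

18.7 years

We need (1 + 0.0175)^(4t) = 3.6585, so 4t = ln 3.6585 / ln 1.0175 ≈ 74.7646.
t ≈ 74.7646/4 = 18.6911 years.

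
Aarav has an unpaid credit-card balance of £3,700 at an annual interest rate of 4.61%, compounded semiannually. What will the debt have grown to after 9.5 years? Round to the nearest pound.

£5,705

Periodic rate = 4.61%/2 = 0.02305; periods = 2·9.5 = 19.
A = 3,700·(1 + 0.02305)^19 ≈ 3,700·1.541843643 ≈ 5,704.8215.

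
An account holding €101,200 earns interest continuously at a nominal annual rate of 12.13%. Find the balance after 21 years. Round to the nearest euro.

€1,292,584

A = P·e^(rt) = 101,200·e^(0.1213·21) = 101,200·e^2.5473.
e^2.5473 ≈ 12.77257124236, so A ≈ 1,292,584.2097.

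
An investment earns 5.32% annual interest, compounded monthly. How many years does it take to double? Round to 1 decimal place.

(1 + 0.00443333)^(12t) = 2.
12t = ln 2 / ln(1 + 0.00443333) ≈ 0.69315/0.00442354 ≈ 156.6953.
t ≈ 13.0579.

13.1 years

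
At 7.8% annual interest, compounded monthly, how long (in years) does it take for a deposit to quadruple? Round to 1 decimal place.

(1 + 0.0065)^(12t) = 4.
12t = ln 4 / ln(1 + 0.0065) ≈ 1.3863/0.00647897 ≈ 213.9685.
t ≈ 17.8307.

17.8 years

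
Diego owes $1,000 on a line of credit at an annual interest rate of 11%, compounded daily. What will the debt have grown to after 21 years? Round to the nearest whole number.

$10,071

Periodic rate = 11%/365 = 0.00030137; periods = 365·21 = 7665.
A = 1,000·(1 + 0.11/365)^7665 ≈ 1,000·10.070919242 ≈ 10,070.9192.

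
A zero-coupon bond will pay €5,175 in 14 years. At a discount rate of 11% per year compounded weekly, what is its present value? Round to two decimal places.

€1,111.23

Periodic rate = 11%/52 = 0.00211538; 728 periods.
P = 5,175/(1 + 0.11/52)^728 ≈ 5,175/4.657009236 ≈ 1,111.2282.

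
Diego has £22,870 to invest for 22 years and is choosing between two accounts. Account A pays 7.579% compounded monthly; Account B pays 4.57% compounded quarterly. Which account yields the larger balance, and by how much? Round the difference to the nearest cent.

A: (1 + 0.07579/12)^264 ≈ 5.27056000057, so 22,870 × 5.27056000057 ≈ 120,537.7072.
B: (1 + 0.011425)^88 ≈ 2.7174665375, so 22,870 × 2.7174665375 ≈ 62,148.4597.
Difference ≈ 58,389.2475 in favor of A.

Account A, by £58,389.25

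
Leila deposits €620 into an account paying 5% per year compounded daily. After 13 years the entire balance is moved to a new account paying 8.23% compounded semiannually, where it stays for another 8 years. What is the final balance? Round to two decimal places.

Phase 1: 620·(1 + 0.05/365)^4745 ≈ 1,187.5824.
Phase 2: 1,187.5824·(1 + 0.04115)^16 ≈ 2,264.0011.

€2,264.00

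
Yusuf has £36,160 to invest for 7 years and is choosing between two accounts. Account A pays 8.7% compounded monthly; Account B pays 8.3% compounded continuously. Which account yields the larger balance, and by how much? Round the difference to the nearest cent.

Account A, by £1,689.81

Account A growth factor: (1 + 0.00725)^84 ≈ 1.834556912; balance ≈ 66,337.5779.
Account B growth factor: e^(0.083·7) = e^0.581 ≈ 1.7878253625; balance ≈ 64,647.7651.
Account A is larger by 1,689.8128.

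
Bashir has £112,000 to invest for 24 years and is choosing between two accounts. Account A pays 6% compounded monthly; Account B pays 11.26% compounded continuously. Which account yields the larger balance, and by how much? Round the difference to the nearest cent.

Account A growth factor: (1 + 0.005)^288 ≈ 4.20557890752; balance ≈ 471,024.8376.
Account B growth factor: e^(0.1126·24) = e^2.7024 ≈ 14.91548596894; balance ≈ 1,670,534.4285.
Account B is larger by 1,199,509.5909.

Account B, by £1,199,509.59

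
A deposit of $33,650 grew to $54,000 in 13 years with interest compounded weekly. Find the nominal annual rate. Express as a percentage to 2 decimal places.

(1 + r/52)^676 = 54,000/33,650 = 1.60475.
1 + r/52 = 1.60475^(1/676) ≈ 1.0007, so r/52 ≈ 0.000699906.
r ≈ 52·0.000699906 = 3.63951%.

3.64%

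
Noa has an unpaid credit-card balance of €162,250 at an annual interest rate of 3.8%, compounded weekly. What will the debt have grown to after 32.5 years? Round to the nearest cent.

€557,625.35

Periodic rate = 3.8%/52 = 0.000730769; periods = 52·32.5 = 1690.
A = 162,250·(1 + 0.038/52)^1690 ≈ 162,250·3.43682805755 ≈ 557,625.3523.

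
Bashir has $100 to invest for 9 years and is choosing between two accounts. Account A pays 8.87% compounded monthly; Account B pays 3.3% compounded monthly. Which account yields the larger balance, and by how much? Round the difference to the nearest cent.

Account A, by $87.00

Account A growth factor: (1 + 0.0887/12)^108 ≈ 2.21524737; balance ≈ 221.5247.
Account B growth factor: (1 + 0.00275)^108 ≈ 1.34526682; balance ≈ 134.5267.
Account A is larger by 86.9981.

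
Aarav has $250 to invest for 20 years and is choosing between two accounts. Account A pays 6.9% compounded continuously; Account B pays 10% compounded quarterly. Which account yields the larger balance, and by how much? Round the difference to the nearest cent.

A: e^(0.069·20) = e^1.38 ≈ 3.97490163, so 250 × 3.97490163 ≈ 993.7254.
B: (1 + 0.025)^80 ≈ 7.209567816, so 250 × 7.209567816 ≈ 1,802.3920.
Difference ≈ 808.6665 in favor of B.

Account B, by $808.67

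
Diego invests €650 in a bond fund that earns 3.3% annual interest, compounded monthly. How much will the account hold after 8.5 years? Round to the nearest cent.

€860.13

Growth factor = (1 + 0.00275)^102 ≈ 1.32328201.
A ≈ 650 × 1.32328201 ≈ 860.1333.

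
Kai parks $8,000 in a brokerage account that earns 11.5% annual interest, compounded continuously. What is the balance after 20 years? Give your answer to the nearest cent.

$79,793.46

A = P·e^(rt) = 8,000·e^(0.115·20) = 8,000·e^2.3.
e^2.3 ≈ 9.9741824548, so A ≈ 79,793.4596.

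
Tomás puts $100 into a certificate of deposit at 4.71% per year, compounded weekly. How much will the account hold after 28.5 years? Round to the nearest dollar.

$383

Growth factor = (1 + 0.0471/52)^1482 ≈ 3.82570375.
A ≈ 100 × 3.82570375 ≈ 382.5704.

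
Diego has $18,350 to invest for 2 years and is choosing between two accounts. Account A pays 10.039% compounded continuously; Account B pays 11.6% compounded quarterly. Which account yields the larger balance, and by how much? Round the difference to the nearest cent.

Account B, by $635.07

Account A growth factor: e^(0.10039·2) = e^0.20078 ≈ 1.222355824; balance ≈ 22,430.2294.
Account B growth factor: (1 + 0.029)^8 ≈ 1.2569644591; balance ≈ 23,065.2978.
Account B is larger by 635.0685.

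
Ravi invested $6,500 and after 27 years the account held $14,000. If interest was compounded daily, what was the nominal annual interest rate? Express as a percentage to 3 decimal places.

2.842%

(1 + r/365)^9855 = 14,000/6,500 = 2.15385.
1 + r/365 = 2.15385^(1/9855) ≈ 1.000078, so r/365 ≈ 0.0000778574.
r ≈ 365·0.0000778574 = 2.84180%.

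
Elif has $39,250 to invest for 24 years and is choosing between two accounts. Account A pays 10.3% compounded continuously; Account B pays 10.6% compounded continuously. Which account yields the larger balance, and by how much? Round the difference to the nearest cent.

Account B, by $34,711.75

A: e^(0.103·24) = e^2.472 ≈ 11.846115406, so 39,250 × 11.846115406 ≈ 464,960.0297.
B: e^(0.106·24) = e^2.544 ≈ 12.7304912275, so 39,250 × 12.7304912275 ≈ 499,671.7807.
Difference ≈ 34,711.7510 in favor of B.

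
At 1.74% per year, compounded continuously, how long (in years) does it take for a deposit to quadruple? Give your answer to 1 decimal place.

e^(0.0174t) = 4, so 0.0174t = ln 4 ≈ 1.3863.
t ≈ 1.3863/0.0174 ≈ 79.6721.

79.7 years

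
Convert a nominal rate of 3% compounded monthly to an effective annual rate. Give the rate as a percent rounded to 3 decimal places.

EAR = (1 + 3%/12)^12 − 1 = (1 + 0.0025)^12 − 1.
(1 + 0.0025)^12 ≈ 1.030416, so EAR ≈ 3.04160%.

3.042%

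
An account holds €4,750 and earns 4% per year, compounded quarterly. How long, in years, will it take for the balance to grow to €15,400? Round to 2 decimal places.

29.55 years

(1 + 0.01)^(4t) = 15,400/4,750 = 3.2421.
4t·ln(1 + 0.01) = ln(3.2421); 4t = 1.1762/0.00995033 ≈ 118.2094.
t ≈ 29.5524 years.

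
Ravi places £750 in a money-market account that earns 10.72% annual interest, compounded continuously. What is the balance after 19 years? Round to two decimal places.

£5,749.53

A = P·e^(rt) = 750·e^(0.1072·19) = 750·e^2.0368.
e^2.0368 ≈ 7.666038583, so A ≈ 5,749.5289.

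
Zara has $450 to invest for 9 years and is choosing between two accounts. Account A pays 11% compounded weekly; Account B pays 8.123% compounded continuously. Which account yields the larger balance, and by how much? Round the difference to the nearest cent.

Account A, by $275.00

Account A growth factor: (1 + 0.11/52)^468 ≈ 2.688421878; balance ≈ 1,209.7898.
Account B growth factor: e^(0.08123·9) = e^0.73107 ≈ 2.07730213; balance ≈ 934.7860.
Account A is larger by 275.0039.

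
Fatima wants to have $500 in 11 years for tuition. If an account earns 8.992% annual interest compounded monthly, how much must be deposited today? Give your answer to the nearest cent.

Periodic rate = 8.992%/12 = 0.00749333; 132 periods.
P = 500/(1 + 0.08992/12)^132 ≈ 500/2.67897031 ≈ 186.6389.

$186.64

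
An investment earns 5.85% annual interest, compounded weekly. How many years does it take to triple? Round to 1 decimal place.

(1 + 0.001125)^(52t) = 3.
52t = ln 3 / ln(1 + 0.001125) ≈ 1.0986/0.00112437 ≈ 977.0935.
t ≈ 18.7903.

18.8 years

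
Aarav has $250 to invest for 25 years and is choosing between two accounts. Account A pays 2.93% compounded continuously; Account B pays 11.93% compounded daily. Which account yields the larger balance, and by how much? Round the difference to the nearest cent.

Account B, by $4,411.80

A: e^(0.0293·25) = e^0.7325 ≈ 2.0802748, so 250 × 2.0802748 ≈ 520.0687.
B: (1 + 0.1193/365)^9125 ≈ 19.72748206, so 250 × 19.72748206 ≈ 4,931.8705.
Difference ≈ 4,411.8018 in favor of B.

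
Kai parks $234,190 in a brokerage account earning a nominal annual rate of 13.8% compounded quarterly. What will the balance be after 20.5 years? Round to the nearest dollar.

Growth factor = (1 + 0.0345)^82 ≈ 16.13989073002.
A ≈ 234,190 × 16.13989073002 ≈ 3,779,801.0101.

$3,779,801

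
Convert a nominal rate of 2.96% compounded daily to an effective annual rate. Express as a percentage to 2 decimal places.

EAR = (1 + 2.96%/365)^365 − 1 = (1 + 0.0000810959)^365 − 1.
(1 + 0.0000810959)^365 ≈ 1.030041, so EAR ≈ 3.00412%.

3.00%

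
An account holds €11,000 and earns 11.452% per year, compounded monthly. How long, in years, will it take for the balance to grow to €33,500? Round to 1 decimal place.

(1 + 0.00954333)^(12t) = 33,500/11,000 = 3.0455.
12t·ln(1 + 0.00954333) = ln(3.0455); 12t = 1.1137/0.00949808 ≈ 117.2500.
t ≈ 9.7708 years.

9.8 years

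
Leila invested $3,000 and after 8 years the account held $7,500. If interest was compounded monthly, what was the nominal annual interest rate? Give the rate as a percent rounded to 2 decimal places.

11.51%

The 96-period growth factor is 7,500/3,000 = 2.5.
r/12 = 2.5^(1/96) − 1 ≈ 0.00959039, so r ≈ 12·0.00959039 = 11.50847%.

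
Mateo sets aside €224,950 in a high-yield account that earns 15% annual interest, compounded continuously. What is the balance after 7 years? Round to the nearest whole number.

A = P·e^(rt) = 224,950·e^(0.15·7) = 224,950·e^1.05.
e^1.05 ≈ 2.85765111806, so A ≈ 642,828.6190.

€642,829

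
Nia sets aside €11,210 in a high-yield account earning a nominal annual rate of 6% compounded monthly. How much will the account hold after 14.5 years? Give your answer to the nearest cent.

€26,699.33

Periodic rate = 6%/12 = 0.005; periods = 12·14.5 = 174.
A = 11,210·(1 + 0.005)^174 ≈ 11,210·2.3817421672 ≈ 26,699.3297.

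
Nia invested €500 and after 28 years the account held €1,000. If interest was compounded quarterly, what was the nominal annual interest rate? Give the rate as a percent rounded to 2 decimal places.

2.48%

The 112-period growth factor is 1,000/500 = 2.
r/4 = 2^(1/112) − 1 ≈ 0.006208, so r ≈ 4·0.006208 = 2.48320%.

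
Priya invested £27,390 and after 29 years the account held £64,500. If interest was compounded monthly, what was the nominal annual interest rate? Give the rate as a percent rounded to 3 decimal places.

(1 + r/12)^348 = 64,500/27,390 = 2.35487.
1 + r/12 = 2.35487^(1/348) ≈ 1.002464, so r/12 ≈ 0.0024642.
r ≈ 12·0.0024642 = 2.95704%.

2.957%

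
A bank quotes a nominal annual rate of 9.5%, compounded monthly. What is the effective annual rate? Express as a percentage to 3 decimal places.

9.925%

EAR = (1 + 9.5%/12)^12 − 1 = (1 + 0.00791667)^12 − 1.
(1 + 0.00791667)^12 ≈ 1.099248, so EAR ≈ 9.92476%.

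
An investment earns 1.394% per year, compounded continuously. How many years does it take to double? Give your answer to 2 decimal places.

e^(0.01394t) = 2, so 0.01394t = ln 2 ≈ 0.69315.
t ≈ 0.69315/0.01394 ≈ 49.7236.

49.72 years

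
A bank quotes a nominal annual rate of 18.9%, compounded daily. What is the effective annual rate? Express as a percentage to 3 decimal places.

20.798%

One year is 365 periods at 0.000517808 each: (1 + 0.000517808)^365 ≈ 1.207982.
EAR = 1.207982 − 1 ≈ 20.79819%.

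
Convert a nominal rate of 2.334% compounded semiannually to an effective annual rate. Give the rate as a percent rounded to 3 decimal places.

One year is 2 periods at 0.01167 each: (1 + 0.01167)^2 ≈ 1.023476.
EAR = 1.023476 − 1 ≈ 2.34762%.

2.348%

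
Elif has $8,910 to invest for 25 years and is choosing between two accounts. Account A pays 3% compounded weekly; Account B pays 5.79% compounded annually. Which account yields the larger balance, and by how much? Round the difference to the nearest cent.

Account B, by $17,532.54

Account A growth factor: (1 + 0.03/52)^1300 ≈ 2.1165422374; balance ≈ 18,858.3913.
Account B growth factor: (1 + 0.0579)^25 ≈ 4.0842792529; balance ≈ 36,390.9281.
Account B is larger by 17,532.5368.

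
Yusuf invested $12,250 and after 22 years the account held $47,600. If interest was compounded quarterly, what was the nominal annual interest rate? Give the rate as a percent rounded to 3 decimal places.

The 88-period growth factor is 47,600/12,250 = 3.88571.
r/4 = 3.88571^(1/88) − 1 ≈ 0.0155435, so r ≈ 4·0.0155435 = 6.21740%.

6.217%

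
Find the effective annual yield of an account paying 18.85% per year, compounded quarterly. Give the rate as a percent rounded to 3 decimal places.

EAR = (1 + 18.85%/4)^4 − 1 = (1 + 0.047125)^4 − 1.
(1 + 0.047125)^4 ≈ 1.202248, so EAR ≈ 20.22481%.

20.225%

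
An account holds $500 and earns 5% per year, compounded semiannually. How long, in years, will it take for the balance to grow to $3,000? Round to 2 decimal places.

36.28 years

(1 + 0.025)^(2t) = 3,000/500 = 6.
2t·ln(1 + 0.025) = ln(6); 2t = 1.7918/0.0246926 ≈ 72.5626.
t ≈ 36.2813 years.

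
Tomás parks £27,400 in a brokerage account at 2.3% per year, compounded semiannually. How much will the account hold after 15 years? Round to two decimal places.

£38,612.43

Periodic rate = 2.3%/2 = 0.0115; periods = 2·15 = 30.
A = 27,400·(1 + 0.0115)^30 ≈ 27,400·1.4092129101 ≈ 38,612.4337.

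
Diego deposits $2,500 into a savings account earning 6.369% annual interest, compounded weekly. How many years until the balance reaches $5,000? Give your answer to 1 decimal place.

10.9 years

We need (1 + 0.00122481)^(52t) = 2, so 52t = ln 2 / ln 1.001225 ≈ 566.2698.
t ≈ 566.2698/52 = 10.8898 years.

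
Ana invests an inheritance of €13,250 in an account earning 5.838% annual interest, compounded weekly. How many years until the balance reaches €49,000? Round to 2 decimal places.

(1 + 0.00112269)^(52t) = 49,000/13,250 = 3.6981.
52t·ln(1 + 0.00112269) = ln(3.6981); 52t = 1.3078/0.00112206 ≈ 1165.5524.
t ≈ 22.4145 years.

22.41 years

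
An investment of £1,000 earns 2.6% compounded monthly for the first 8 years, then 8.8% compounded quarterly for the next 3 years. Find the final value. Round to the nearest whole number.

After 8 years at 2.6%: 1,000 × 1.230936167 ≈ 1,230.9362.
Then 3 years at 8.8%: 1,230.9362 × 1.298406705 ≈ 1,598.2558.

£1,598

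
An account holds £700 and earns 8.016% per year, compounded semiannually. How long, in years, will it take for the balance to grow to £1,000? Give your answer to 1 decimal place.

(1 + 0.04008)^(2t) = 1,000/700 = 1.4286.
2t·ln(1 + 0.04008) = ln(1.4286); 2t = 0.35667/0.0392976 ≈ 9.0762.
t ≈ 4.5381 years.

4.5 years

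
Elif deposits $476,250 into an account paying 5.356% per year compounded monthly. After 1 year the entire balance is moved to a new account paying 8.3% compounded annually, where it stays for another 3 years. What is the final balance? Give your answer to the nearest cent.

After 1 years at 5.356%: 476,250 × 1.05489456802 ≈ 502,393.5380.
Then 3 years at 8.3%: 502,393.5380 × 1.270238787 ≈ 638,159.7583.

$638,159.76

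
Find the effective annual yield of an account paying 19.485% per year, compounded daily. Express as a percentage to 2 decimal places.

EAR = (1 + 19.485%/365)^365 − 1 = (1 + 0.000533836)^365 − 1.
(1 + 0.000533836)^365 ≈ 1.215066, so EAR ≈ 21.50655%.

21.51%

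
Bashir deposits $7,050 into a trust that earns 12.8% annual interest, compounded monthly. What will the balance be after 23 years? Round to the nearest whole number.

$131,820

Growth factor = (1 + 0.128/12)^276 ≈ 18.6978666584.
A ≈ 7,050 × 18.6978666584 ≈ 131,819.9599.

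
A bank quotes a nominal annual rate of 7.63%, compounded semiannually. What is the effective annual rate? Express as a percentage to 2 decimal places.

One year is 2 periods at 0.03815 each: (1 + 0.03815)^2 ≈ 1.077755.
EAR = 1.077755 − 1 ≈ 7.77554%.

7.78%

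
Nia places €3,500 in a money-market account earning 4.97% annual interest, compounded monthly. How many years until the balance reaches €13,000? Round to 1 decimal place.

26.5 years

(1 + 0.00414167)^(12t) = 13,000/3,500 = 3.7143.
12t·ln(1 + 0.00414167) = ln(3.7143); 12t = 1.3122/0.00413311 ≈ 317.4813.
t ≈ 26.4568 years.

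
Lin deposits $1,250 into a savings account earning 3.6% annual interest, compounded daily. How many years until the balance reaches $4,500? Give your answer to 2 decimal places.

35.58 years

(1 + 0.0000986301)^(365t) = 4,500/1,250 = 3.6.
365t·ln(1 + 0.0000986301) = ln(3.6); 365t = 1.2809/9.86253e-05 ≈ 12987.8864.
t ≈ 35.5833 years.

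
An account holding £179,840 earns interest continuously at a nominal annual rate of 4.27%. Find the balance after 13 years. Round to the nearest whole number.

A = P·e^(rt) = 179,840·e^(0.0427·13) = 179,840·e^0.5551.
e^0.5551 ≈ 1.74211518758, so A ≈ 313,301.9953.

£313,302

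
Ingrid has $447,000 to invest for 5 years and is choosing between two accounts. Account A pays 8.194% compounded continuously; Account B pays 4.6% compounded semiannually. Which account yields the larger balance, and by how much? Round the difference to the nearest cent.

A: e^(0.08194·5) = e^0.4097 ≈ 1.50636580758, so 447,000 × 1.50636580758 ≈ 673,345.5160.
B: (1 + 0.023)^10 ≈ 1.25532546007, so 447,000 × 1.25532546007 ≈ 561,130.4807.
Difference ≈ 112,215.0353 in favor of A.

Account A, by $112,215.04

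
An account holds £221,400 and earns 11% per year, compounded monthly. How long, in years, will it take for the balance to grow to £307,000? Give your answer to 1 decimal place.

3.0 years

We need (1 + 0.00916667)^(12t) = 1.3866, so 12t = ln 1.3866 / ln 1.009167 ≈ 35.8225.
t ≈ 35.8225/12 = 2.9852 years.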